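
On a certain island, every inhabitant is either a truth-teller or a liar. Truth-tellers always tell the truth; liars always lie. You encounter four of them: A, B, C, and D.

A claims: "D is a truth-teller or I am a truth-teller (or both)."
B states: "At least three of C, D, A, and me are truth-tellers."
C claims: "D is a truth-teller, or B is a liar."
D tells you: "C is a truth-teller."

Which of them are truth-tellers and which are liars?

Consider A. Suppose A is a liar.
Then no assignment of the remaining roles makes every statement match its speaker's type — contradiction.
So A is a truth-teller.
Consider B. Suppose B is a liar.
Then no assignment of the remaining roles makes every statement match its speaker's type — contradiction.
So B is a truth-teller.
Consider C. Suppose C is a liar.
Then no assignment of the remaining roles makes every statement match its speaker's type — contradiction.
So C is a truth-teller.
With that fixed, D's statement is true, so D is a truth-teller.

A: truth-teller, B: truth-teller, C: truth-teller, D: truth-teller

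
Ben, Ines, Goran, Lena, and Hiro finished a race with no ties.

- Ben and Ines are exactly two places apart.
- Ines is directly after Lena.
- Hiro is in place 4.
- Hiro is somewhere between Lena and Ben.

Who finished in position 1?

Goran

With clues 1–2, Ines is ruled out for place 1.
With clues 1–3, Hiro and Lena are ruled out for place 1.
With clues 1–4, Ben is ruled out for place 1.
So place 1 is Goran.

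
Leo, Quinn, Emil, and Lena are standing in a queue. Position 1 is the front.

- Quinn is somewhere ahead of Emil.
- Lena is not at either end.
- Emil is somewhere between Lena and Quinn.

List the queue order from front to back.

Quinn, Emil, Lena, Leo

From clue 1: Quinn is in {1,2,3}.
From clues 1–2: Lena is in {2,3}.
From clues 1–3: Quinn → position 1, Emil → position 2, Lena → position 3, Leo → position 4.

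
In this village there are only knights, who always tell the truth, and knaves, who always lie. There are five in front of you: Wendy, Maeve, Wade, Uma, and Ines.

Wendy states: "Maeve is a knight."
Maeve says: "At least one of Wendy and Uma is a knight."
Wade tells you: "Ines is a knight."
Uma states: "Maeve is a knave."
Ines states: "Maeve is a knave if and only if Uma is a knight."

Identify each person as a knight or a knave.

Wendy: knight, Maeve: knight, Wade: knight, Uma: knave, Ines: knight

Consider Wendy. Suppose Wendy is a knave.
Then no assignment of the remaining roles makes every statement match its speaker's type — contradiction.
So Wendy is a knight.
With that fixed, Maeve's statement is true, so Maeve is a knight.
With that fixed, Uma's statement is false, so Uma is a knave.
With that fixed, Ines's statement is true, so Ines is a knight.
With that fixed, Wade's statement is true, so Wade is a knight.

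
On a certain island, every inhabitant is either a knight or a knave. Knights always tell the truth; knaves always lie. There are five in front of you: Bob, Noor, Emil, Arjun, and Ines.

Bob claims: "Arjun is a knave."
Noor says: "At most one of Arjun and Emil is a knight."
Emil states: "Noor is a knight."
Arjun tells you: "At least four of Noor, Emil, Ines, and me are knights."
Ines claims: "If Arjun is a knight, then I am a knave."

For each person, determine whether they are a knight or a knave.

Bob: knight, Noor: knight, Emil: knight, Arjun: knave, Ines: knight

Consider Bob. Suppose Bob is a knave.
Then no assignment of the remaining roles makes every statement match its speaker's type — contradiction.
So Bob is a knight.
Consider Noor. Suppose Noor is a knave.
Then no assignment of the remaining roles makes every statement match its speaker's type — contradiction.
So Noor is a knight.
With that fixed, Emil's statement is true, so Emil is a knight.
Consider Arjun. Suppose Arjun is a knight.
Then Bob's statement comes out false, contradicting Bob being a knight.
So Arjun is a knave.
With that fixed, Ines's statement is true, so Ines is a knight.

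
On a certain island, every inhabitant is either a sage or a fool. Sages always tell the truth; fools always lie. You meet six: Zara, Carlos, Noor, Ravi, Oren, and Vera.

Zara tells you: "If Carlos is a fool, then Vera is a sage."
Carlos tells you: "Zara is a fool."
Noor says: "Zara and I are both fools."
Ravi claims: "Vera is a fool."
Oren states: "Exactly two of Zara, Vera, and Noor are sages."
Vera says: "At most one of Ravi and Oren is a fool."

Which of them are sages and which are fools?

Zara: sage, Carlos: fool, Noor: fool, Ravi: fool, Oren: sage, Vera: sage

Consider Zara. Suppose Zara is a fool.
Then whichever role Noor has, Noor's statement has the wrong truth value — contradiction.
So Zara is a sage.
With that fixed, Carlos's statement is false, so Carlos is a fool.
With that fixed, Noor's statement is false, so Noor is a fool.
Consider Ravi. Suppose Ravi is a sage.
Then no assignment of the remaining roles makes every statement match its speaker's type — contradiction.
So Ravi is a fool.
Consider Oren. Suppose Oren is a fool.
Then no assignment of the remaining roles makes every statement match its speaker's type — contradiction.
So Oren is a sage.
With that fixed, Vera's statement is true, so Vera is a sage.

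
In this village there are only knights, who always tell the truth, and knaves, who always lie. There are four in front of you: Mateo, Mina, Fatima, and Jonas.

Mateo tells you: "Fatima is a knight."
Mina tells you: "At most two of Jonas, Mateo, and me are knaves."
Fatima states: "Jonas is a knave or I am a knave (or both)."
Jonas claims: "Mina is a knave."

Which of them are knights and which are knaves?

Consider Mateo. Suppose Mateo is a knave.
Then no assignment of the remaining roles makes every statement match its speaker's type — contradiction.
So Mateo is a knight.
With that fixed, Mina's statement is true, so Mina is a knight.
With that fixed, Jonas's statement is false, so Jonas is a knave.
With that fixed, Fatima's statement is true, so Fatima is a knight.

Mateo: knight, Mina: knight, Fatima: knight, Jonas: knave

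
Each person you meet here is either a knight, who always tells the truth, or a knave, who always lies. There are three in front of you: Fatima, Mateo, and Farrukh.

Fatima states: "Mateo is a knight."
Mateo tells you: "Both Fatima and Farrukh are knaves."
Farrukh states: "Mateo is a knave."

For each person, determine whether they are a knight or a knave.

Consider Fatima. Suppose Fatima is a knight.
Then no assignment of the remaining roles makes every statement match its speaker's type — contradiction.
So Fatima is a knave.
Consider Mateo. Suppose Mateo is a knight.
Then Fatima's statement comes out true, contradicting Fatima being a knave.
So Mateo is a knave.
With that fixed, Farrukh's statement is true, so Farrukh is a knight.

Fatima: knave, Mateo: knave, Farrukh: knight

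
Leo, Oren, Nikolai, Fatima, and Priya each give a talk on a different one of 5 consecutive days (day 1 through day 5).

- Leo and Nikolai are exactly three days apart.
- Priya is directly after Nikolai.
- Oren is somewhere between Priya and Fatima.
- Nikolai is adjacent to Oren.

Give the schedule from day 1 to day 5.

From clue 1: Leo is in {1,2,4,5}.
From clues 1–2: Leo is in {1,4,5}.
From clues 1–3: Oren → day 3.
From clues 1–4: Leo → day 1, Fatima → day 2, Nikolai → day 4, Priya → day 5.

Leo, Fatima, Oren, Nikolai, Priya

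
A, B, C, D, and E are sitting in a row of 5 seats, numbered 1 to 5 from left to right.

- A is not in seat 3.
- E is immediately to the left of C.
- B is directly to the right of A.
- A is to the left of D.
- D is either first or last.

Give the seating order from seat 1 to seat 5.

A, B, E, C, D

From clue 1: A is in {1,2,4,5}.
From clues 1–3: A is in {1,2,4}.
From clues 1–4: A → seat 1, B → seat 2.
From clues 1–5: E → seat 3, C → seat 4, D → seat 5.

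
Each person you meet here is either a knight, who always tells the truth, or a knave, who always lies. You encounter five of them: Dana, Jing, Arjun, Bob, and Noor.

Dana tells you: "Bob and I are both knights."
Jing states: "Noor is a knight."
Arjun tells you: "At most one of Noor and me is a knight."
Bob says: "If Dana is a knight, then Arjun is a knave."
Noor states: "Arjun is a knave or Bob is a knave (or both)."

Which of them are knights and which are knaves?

Dana: knave, Jing: knave, Arjun: knight, Bob: knight, Noor: knave

Consider Dana. Suppose Dana is a knight.
Then no assignment of the remaining roles makes every statement match its speaker's type — contradiction.
So Dana is a knave.
With that fixed, Bob's statement is true, so Bob is a knight.
Consider Jing. Suppose Jing is a knight.
Then no assignment of the remaining roles makes every statement match its speaker's type — contradiction.
So Jing is a knave.
Consider Arjun. Suppose Arjun is a knave.
Then Arjun's own statement would have to be false, but it can't be — contradiction.
So Arjun is a knight.
With that fixed, Noor's statement is false, so Noor is a knave.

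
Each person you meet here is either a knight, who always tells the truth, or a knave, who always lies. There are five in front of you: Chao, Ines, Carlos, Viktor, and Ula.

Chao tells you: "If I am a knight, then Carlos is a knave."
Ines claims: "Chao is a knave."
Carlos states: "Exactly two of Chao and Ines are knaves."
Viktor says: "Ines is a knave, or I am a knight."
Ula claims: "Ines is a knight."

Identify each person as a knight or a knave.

Consider Chao. Suppose Chao is a knave.
Then Chao's own statement would have to be false, but it can't be — contradiction.
So Chao is a knight.
With that fixed, Ines's statement is false, so Ines is a knave.
With that fixed, Carlos's statement is false, so Carlos is a knave.
With that fixed, Viktor's statement is true, so Viktor is a knight.
With that fixed, Ula's statement is false, so Ula is a knave.

Chao: knight, Ines: knave, Carlos: knave, Viktor: knight, Ula: knave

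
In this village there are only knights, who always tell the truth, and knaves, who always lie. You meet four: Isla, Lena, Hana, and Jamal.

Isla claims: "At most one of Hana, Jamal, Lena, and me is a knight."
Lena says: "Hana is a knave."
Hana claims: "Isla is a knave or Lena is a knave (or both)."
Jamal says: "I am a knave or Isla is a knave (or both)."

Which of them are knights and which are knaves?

Consider Isla. Suppose Isla is a knight.
Then whichever role Jamal has, Jamal's statement has the wrong truth value — contradiction.
So Isla is a knave.
With that fixed, Hana's statement is true, so Hana is a knight.
With that fixed, Jamal's statement is true, so Jamal is a knight.
With that fixed, Lena's statement is false, so Lena is a knave.

Isla: knave, Lena: knave, Hana: knight, Jamal: knight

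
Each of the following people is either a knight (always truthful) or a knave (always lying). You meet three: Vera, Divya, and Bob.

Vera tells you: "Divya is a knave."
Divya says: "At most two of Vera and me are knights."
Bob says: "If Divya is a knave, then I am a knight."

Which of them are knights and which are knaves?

Vera: knave, Divya: knight, Bob: knight

Regardless of anyone's role, Divya's statement is true, so Divya is a knight.
With that fixed, Bob's statement is true, so Bob is a knight.
With that fixed, Vera's statement is false, so Vera is a knave.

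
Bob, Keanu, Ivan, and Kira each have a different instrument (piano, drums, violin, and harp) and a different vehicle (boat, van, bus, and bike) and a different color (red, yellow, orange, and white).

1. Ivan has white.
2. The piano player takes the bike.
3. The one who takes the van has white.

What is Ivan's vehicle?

With clues 1–3, bike, boat, and bus are impossible for Ivan's vehicle.
That leaves van.

van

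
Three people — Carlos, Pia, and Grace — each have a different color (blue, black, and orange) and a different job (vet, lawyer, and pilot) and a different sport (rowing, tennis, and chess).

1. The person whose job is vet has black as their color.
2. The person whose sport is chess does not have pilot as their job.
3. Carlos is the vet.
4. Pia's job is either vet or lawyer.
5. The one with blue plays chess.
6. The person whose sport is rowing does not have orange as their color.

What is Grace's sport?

With clues 1–4, chess is impossible for Grace's sport.
With clues 1–6, rowing is impossible for Grace's sport.
That leaves tennis.

tennis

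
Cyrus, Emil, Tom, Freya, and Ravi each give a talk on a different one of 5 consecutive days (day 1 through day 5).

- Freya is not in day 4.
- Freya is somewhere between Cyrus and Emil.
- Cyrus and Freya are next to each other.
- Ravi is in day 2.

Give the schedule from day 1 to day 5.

From clue 1: Freya is in {1,2,3,5}.
From clues 1–2: Freya is in {2,3}.
From clues 1–4: Emil → day 1, Ravi → day 2, Freya → day 3, Cyrus → day 4, Tom → day 5.

Emil, Ravi, Freya, Cyrus, Tom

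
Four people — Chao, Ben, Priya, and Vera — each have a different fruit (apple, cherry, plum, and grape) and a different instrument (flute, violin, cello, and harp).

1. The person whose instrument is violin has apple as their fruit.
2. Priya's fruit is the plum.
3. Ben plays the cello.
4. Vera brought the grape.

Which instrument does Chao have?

violin

With clues 1–3, cello is impossible for Chao's instrument.
With clues 1–4, flute and harp are impossible for Chao's instrument.
That leaves violin.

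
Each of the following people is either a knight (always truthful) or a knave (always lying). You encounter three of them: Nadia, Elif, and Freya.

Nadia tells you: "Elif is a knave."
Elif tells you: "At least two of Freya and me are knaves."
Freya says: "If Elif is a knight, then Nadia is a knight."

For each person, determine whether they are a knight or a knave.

Consider Nadia. Suppose Nadia is a knave.
Then no assignment of the remaining roles makes every statement match its speaker's type — contradiction.
So Nadia is a knight.
With that fixed, Freya's statement is true, so Freya is a knight.
With that fixed, Elif's statement is false, so Elif is a knave.

Nadia: knight, Elif: knave, Freya: knight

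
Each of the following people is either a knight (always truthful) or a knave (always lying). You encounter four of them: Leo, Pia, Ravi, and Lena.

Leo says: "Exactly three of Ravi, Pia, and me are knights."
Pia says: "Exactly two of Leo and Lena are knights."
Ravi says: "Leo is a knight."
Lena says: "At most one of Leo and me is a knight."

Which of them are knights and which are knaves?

Consider Leo. Suppose Leo is a knight.
Then whichever role Lena has, Lena's statement has the wrong truth value — contradiction.
So Leo is a knave.
With that fixed, Pia's statement is false, so Pia is a knave.
With that fixed, Ravi's statement is false, so Ravi is a knave.
With that fixed, Lena's statement is true, so Lena is a knight.

Leo: knave, Pia: knave, Ravi: knave, Lena: knight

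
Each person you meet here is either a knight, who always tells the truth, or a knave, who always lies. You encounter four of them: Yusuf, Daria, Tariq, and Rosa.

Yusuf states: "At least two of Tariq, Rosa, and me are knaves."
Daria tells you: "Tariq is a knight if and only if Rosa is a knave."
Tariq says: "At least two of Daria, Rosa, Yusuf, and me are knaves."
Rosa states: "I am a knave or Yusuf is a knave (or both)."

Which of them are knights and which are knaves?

Consider Yusuf. Suppose Yusuf is a knight.
Then whichever role Rosa has, Rosa's statement has the wrong truth value — contradiction.
So Yusuf is a knave.
With that fixed, Rosa's statement is true, so Rosa is a knight.
Consider Daria. Suppose Daria is a knight.
Then whichever role Tariq has, Tariq's statement has the wrong truth value — contradiction.
So Daria is a knave.
With that fixed, Tariq's statement is true, so Tariq is a knight.

Yusuf: knave, Daria: knave, Tariq: knight, Rosa: knight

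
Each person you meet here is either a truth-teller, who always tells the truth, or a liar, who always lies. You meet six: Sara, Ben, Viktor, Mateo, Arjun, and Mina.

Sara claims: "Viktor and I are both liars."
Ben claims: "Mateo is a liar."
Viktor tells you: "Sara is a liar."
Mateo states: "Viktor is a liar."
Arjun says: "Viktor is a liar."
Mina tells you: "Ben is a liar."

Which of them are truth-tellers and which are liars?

Consider Sara. Suppose Sara is a truth-teller.
Then Sara's own statement would have to be true, but it can't be — contradiction.
So Sara is a liar.
With that fixed, Viktor's statement is true, so Viktor is a truth-teller.
With that fixed, Mateo's statement is false, so Mateo is a liar.
With that fixed, Arjun's statement is false, so Arjun is a liar.
With that fixed, Ben's statement is true, so Ben is a truth-teller.
With that fixed, Mina's statement is false, so Mina is a liar.

Sara: liar, Ben: truth-teller, Viktor: truth-teller, Mateo: liar, Arjun: liar, Mina: liar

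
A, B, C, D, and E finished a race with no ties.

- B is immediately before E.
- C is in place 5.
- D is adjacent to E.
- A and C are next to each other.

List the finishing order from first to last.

From clue 1: B is in {1,2,3,4}.
From clues 1–2: C → place 5.
From clues 1–3: A is in {1,4}.
From clues 1–4: B → place 1, E → place 2, D → place 3, A → place 4.

B, E, D, A, C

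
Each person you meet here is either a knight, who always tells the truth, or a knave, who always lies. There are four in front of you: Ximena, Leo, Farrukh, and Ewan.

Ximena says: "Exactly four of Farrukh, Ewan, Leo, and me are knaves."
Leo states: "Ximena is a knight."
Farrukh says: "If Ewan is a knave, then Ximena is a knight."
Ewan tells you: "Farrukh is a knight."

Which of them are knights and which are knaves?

Consider Ximena. Suppose Ximena is a knight.
Then Ximena's own statement would have to be true, but it can't be — contradiction.
So Ximena is a knave.
With that fixed, Leo's statement is false, so Leo is a knave.
Consider Farrukh. Suppose Farrukh is a knave.
Then no assignment of the remaining roles makes every statement match its speaker's type — contradiction.
So Farrukh is a knight.
With that fixed, Ewan's statement is true, so Ewan is a knight.

Ximena: knave, Leo: knave, Farrukh: knight, Ewan: knight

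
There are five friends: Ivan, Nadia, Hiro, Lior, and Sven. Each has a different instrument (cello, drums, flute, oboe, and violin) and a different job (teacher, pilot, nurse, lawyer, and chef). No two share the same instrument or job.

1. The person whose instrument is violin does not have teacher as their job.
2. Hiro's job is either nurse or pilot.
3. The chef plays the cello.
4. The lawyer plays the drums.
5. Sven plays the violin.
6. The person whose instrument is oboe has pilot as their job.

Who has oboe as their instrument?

Hiro

With clues 1–5, Sven is impossible for the one with instrument oboe.
With clues 1–6, Ivan, Lior, and Nadia are impossible for the one with instrument oboe.
That leaves Hiro.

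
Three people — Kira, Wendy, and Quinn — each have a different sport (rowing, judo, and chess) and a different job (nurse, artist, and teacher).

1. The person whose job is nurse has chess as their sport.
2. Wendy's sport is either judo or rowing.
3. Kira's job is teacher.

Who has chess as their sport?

Quinn

With clues 1–2, Wendy is impossible for the one with sport chess.
With clues 1–3, Kira is impossible for the one with sport chess.
That leaves Quinn.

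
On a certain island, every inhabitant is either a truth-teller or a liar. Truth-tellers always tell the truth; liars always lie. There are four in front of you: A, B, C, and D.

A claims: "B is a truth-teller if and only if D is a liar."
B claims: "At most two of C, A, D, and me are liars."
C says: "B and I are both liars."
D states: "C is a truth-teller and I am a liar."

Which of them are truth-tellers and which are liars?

A: truth-teller, B: truth-teller, C: liar, D: liar

Consider A. Suppose A is a liar.
Then no assignment of the remaining roles makes every statement match its speaker's type — contradiction.
So A is a truth-teller.
Consider B. Suppose B is a liar.
Then whichever role C has, C's statement has the wrong truth value — contradiction.
So B is a truth-teller.
With that fixed, C's statement is false, so C is a liar.
With that fixed, D's statement is false, so D is a liar.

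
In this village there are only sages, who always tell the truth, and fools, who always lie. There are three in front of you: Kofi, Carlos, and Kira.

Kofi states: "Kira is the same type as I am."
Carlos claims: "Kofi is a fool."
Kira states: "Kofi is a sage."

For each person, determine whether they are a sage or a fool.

Kofi: sage, Carlos: fool, Kira: sage

Consider Kofi. Suppose Kofi is a fool.
Then no assignment of the remaining roles makes every statement match its speaker's type — contradiction.
So Kofi is a sage.
With that fixed, Carlos's statement is false, so Carlos is a fool.
With that fixed, Kira's statement is true, so Kira is a sage.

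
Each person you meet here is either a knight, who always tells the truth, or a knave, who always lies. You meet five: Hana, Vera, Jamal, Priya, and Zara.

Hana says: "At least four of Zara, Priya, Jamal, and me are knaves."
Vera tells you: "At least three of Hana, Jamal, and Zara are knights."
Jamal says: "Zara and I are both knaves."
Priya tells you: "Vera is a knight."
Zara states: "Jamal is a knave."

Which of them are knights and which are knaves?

Hana: knave, Vera: knave, Jamal: knave, Priya: knave, Zara: knight

Consider Hana. Suppose Hana is a knight.
Then Hana's own statement would have to be true, but it can't be — contradiction.
So Hana is a knave.
With that fixed, Vera's statement is false, so Vera is a knave.
With that fixed, Priya's statement is false, so Priya is a knave.
Consider Jamal. Suppose Jamal is a knight.
Then Jamal's own statement would have to be true, but it can't be — contradiction.
So Jamal is a knave.
With that fixed, Zara's statement is true, so Zara is a knight.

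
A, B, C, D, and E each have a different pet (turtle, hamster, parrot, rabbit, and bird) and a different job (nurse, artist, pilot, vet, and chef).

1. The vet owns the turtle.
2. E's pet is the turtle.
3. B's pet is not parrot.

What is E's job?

vet

With clues 1–2, artist, chef, nurse, and pilot are impossible for E's job.
That leaves vet.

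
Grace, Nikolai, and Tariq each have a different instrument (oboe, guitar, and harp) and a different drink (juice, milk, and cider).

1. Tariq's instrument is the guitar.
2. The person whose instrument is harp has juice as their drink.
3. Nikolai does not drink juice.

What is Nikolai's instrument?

Clue 1 rules out guitar for Nikolai's instrument.
With clues 1–3, harp is impossible for Nikolai's instrument.
That leaves oboe.

oboe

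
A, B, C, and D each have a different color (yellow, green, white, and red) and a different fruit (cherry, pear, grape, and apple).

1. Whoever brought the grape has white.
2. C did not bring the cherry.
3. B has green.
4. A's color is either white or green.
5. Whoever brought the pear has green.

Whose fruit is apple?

C

With clues 1–4, A is impossible for the one with fruit apple.
With clues 1–5, B and D are impossible for the one with fruit apple.
That leaves C.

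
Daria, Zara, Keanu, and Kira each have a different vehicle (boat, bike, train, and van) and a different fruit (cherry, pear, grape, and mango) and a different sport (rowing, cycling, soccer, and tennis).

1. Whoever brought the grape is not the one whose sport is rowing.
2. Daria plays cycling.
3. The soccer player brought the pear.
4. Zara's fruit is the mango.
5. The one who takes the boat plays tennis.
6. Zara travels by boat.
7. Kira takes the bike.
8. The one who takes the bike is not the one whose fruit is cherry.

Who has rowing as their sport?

Keanu

With clues 1–2, Daria is impossible for the one with sport rowing.
With clues 1–6, Zara is impossible for the one with sport rowing.
With clues 1–8, Kira is impossible for the one with sport rowing.
That leaves Keanu.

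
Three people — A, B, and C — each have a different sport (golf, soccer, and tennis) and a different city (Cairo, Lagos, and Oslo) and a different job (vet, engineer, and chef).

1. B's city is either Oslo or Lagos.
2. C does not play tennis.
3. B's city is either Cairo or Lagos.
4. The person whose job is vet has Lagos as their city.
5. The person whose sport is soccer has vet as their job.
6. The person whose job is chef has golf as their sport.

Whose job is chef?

C

With clues 1–4, B is impossible for the one with job chef.
With clues 1–6, A is impossible for the one with job chef.
That leaves C.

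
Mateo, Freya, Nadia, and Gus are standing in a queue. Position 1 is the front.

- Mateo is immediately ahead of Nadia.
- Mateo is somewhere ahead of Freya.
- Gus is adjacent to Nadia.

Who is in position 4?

With clue 1, Mateo is ruled out for position 4.
With clues 1–2, Nadia is ruled out for position 4.
With clues 1–3, Gus is ruled out for position 4.
So position 4 is Freya.

Freya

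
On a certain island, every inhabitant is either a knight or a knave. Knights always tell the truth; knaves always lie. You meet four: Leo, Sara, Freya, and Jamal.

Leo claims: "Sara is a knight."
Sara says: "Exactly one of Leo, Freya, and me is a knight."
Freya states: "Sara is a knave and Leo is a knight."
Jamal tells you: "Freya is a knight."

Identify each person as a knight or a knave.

Consider Leo. Suppose Leo is a knight.
Then no assignment of the remaining roles makes every statement match its speaker's type — contradiction.
So Leo is a knave.
With that fixed, Freya's statement is false, so Freya is a knave.
With that fixed, Jamal's statement is false, so Jamal is a knave.
Consider Sara. Suppose Sara is a knight.
Then Leo's statement comes out true, contradicting Leo being a knave.
So Sara is a knave.

Leo: knave, Sara: knave, Freya: knave, Jamal: knave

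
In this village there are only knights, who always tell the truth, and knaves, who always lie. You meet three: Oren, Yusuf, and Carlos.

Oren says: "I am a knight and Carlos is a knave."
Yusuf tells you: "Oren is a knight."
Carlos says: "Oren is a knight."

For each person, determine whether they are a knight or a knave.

Oren: knave, Yusuf: knave, Carlos: knave

Consider Oren. Suppose Oren is a knight.
Then no assignment of the remaining roles makes every statement match its speaker's type — contradiction.
So Oren is a knave.
With that fixed, Yusuf's statement is false, so Yusuf is a knave.
With that fixed, Carlos's statement is false, so Carlos is a knave.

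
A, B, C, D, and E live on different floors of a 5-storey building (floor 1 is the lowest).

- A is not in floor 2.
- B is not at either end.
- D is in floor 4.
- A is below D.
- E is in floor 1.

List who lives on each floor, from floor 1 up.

From clue 1: A is in {1,3,4,5}.
From clues 1–2: B is in {2,3,4}.
From clues 1–3: D → floor 4.
From clues 1–4: A is in {1,3}.
From clues 1–5: E → floor 1, B → floor 2, A → floor 3, C → floor 5.

E, B, A, D, C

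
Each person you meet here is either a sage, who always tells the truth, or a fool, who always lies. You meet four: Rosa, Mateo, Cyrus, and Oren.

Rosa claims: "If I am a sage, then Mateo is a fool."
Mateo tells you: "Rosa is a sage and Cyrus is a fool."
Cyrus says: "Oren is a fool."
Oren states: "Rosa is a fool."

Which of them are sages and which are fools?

Consider Rosa. Suppose Rosa is a fool.
Then Rosa's own statement would have to be false, but it can't be — contradiction.
So Rosa is a sage.
With that fixed, Oren's statement is false, so Oren is a fool.
With that fixed, Cyrus's statement is true, so Cyrus is a sage.
With that fixed, Mateo's statement is false, so Mateo is a fool.

Rosa: sage, Mateo: fool, Cyrus: sage, Oren: fool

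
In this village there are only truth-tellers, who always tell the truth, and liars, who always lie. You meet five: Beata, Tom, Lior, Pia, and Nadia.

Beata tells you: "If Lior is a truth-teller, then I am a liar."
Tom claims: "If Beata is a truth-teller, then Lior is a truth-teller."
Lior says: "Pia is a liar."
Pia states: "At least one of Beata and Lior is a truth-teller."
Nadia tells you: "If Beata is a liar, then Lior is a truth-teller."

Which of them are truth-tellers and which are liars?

Consider Beata. Suppose Beata is a liar.
Then Beata's own statement would have to be false, but it can't be — contradiction.
So Beata is a truth-teller.
With that fixed, Pia's statement is true, so Pia is a truth-teller.
With that fixed, Nadia's statement is true, so Nadia is a truth-teller.
With that fixed, Lior's statement is false, so Lior is a liar.
With that fixed, Tom's statement is false, so Tom is a liar.

Beata: truth-teller, Tom: liar, Lior: liar, Pia: truth-teller, Nadia: truth-teller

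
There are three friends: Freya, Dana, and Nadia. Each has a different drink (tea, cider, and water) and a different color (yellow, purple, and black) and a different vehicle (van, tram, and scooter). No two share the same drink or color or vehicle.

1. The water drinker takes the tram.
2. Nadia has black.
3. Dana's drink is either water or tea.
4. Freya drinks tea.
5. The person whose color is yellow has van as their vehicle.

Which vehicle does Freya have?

van

With clues 1–4, tram is impossible for Freya's vehicle.
With clues 1–5, scooter is impossible for Freya's vehicle.
That leaves van.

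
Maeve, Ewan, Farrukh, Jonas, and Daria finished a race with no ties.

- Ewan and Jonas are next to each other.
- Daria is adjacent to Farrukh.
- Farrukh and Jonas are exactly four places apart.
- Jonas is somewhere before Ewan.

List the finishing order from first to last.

From clues 1–2: Maeve is in {1,3,5}.
From clues 1–3: Maeve → place 3.
From clues 1–4: Jonas → place 1, Ewan → place 2, Daria → place 4, Farrukh → place 5.

Jonas, Ewan, Maeve, Daria, Farrukh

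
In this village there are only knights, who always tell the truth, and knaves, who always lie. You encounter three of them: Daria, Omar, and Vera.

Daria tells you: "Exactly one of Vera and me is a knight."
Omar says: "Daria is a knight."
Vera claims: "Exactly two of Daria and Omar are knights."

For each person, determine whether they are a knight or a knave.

Daria: knave, Omar: knave, Vera: knave

Consider Daria. Suppose Daria is a knight.
Then no assignment of the remaining roles makes every statement match its speaker's type — contradiction.
So Daria is a knave.
With that fixed, Omar's statement is false, so Omar is a knave.
With that fixed, Vera's statement is false, so Vera is a knave.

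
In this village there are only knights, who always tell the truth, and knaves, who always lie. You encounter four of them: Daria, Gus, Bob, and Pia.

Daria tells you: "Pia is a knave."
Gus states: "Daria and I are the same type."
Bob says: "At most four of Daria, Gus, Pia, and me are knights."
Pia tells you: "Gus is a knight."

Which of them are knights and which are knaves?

Regardless of anyone's role, Bob's statement is true, so Bob is a knight.
Consider Daria. Suppose Daria is a knave.
Then whichever role Gus has, Gus's statement has the wrong truth value — contradiction.
So Daria is a knight.
Consider Gus. Suppose Gus is a knight.
Then no assignment of the remaining roles makes every statement match its speaker's type — contradiction.
So Gus is a knave.
With that fixed, Pia's statement is false, so Pia is a knave.

Daria: knight, Gus: knave, Bob: knight, Pia: knave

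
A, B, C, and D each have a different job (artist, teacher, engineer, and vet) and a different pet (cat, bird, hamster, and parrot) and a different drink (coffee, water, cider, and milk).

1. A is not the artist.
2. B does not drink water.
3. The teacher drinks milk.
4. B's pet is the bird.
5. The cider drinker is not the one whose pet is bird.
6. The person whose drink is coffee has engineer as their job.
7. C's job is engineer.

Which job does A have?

vet

Clue 1 rules out artist for A's job.
With clues 1–7, engineer and teacher are impossible for A's job.
That leaves vet.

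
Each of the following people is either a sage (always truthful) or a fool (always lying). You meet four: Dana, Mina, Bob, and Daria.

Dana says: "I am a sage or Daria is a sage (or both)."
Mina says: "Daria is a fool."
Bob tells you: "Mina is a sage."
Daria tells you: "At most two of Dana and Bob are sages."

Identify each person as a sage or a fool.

Dana: sage, Mina: fool, Bob: fool, Daria: sage

Regardless of anyone's role, Daria's statement is true, so Daria is a sage.
With that fixed, Dana's statement is true, so Dana is a sage.
With that fixed, Mina's statement is false, so Mina is a fool.
With that fixed, Bob's statement is false, so Bob is a fool.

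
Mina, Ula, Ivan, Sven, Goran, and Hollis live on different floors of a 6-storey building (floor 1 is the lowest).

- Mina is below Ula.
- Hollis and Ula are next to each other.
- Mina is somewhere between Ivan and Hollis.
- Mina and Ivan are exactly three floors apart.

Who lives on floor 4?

Mina

With clues 1–3, Ivan is ruled out for floor 4.
With clues 1–4, Goran, Hollis, Sven, and Ula are ruled out for floor 4.
So floor 4 is Mina.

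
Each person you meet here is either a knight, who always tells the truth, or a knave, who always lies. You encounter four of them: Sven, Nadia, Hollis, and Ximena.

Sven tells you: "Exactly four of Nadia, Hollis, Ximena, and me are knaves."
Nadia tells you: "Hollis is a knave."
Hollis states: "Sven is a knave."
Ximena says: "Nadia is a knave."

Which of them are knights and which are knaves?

Sven: knave, Nadia: knave, Hollis: knight, Ximena: knight

Consider Sven. Suppose Sven is a knight.
Then Sven's own statement would have to be true, but it can't be — contradiction.
So Sven is a knave.
With that fixed, Hollis's statement is true, so Hollis is a knight.
With that fixed, Nadia's statement is false, so Nadia is a knave.
With that fixed, Ximena's statement is true, so Ximena is a knight.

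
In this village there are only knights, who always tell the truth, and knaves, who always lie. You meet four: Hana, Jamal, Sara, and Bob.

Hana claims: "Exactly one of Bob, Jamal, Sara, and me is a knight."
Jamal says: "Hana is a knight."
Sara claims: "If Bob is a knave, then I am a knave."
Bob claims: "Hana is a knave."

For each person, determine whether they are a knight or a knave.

Consider Hana. Suppose Hana is a knight.
Then no assignment of the remaining roles makes every statement match its speaker's type — contradiction.
So Hana is a knave.
With that fixed, Jamal's statement is false, so Jamal is a knave.
With that fixed, Bob's statement is true, so Bob is a knight.
With that fixed, Sara's statement is true, so Sara is a knight.

Hana: knave, Jamal: knave, Sara: knight, Bob: knight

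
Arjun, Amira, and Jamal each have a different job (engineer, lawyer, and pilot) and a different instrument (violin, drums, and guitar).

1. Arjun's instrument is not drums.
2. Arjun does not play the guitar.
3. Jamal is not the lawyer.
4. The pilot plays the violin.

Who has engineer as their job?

Jamal

With clues 1–4, Amira and Arjun are impossible for the one with job engineer.
That leaves Jamal.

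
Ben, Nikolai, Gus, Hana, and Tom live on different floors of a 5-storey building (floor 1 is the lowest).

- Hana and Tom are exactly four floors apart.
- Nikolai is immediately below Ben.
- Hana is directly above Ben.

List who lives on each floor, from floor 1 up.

Tom, Gus, Nikolai, Ben, Hana

From clue 1: Hana is in {1,5}.
From clues 1–2: Ben is in {3,4}.
From clues 1–3: Tom → floor 1, Gus → floor 2, Nikolai → floor 3, Ben → floor 4, Hana → floor 5.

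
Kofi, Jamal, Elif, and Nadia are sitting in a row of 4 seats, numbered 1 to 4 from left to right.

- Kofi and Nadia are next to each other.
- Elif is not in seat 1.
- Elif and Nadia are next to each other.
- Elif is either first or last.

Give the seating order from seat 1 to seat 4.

Jamal, Kofi, Nadia, Elif

From clues 1–2: Jamal is in {1,3,4}.
From clues 1–3: Jamal is in {1,4}.
From clues 1–4: Jamal → seat 1, Kofi → seat 2, Nadia → seat 3, Elif → seat 4.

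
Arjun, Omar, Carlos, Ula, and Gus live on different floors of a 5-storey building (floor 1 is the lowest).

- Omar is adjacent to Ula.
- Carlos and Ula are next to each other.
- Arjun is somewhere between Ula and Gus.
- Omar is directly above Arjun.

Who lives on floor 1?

Gus

With clues 1–2, Ula is ruled out for floor 1.
With clues 1–3, Arjun is ruled out for floor 1.
With clues 1–4, Carlos and Omar are ruled out for floor 1.
So floor 1 is Gus.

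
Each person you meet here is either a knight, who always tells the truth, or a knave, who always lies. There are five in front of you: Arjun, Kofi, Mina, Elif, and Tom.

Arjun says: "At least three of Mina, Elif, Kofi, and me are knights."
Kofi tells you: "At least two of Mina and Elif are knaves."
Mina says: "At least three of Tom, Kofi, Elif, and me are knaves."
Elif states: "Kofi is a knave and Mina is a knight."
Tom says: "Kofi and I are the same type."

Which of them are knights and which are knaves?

Consider Arjun. Suppose Arjun is a knight.
Then no assignment of the remaining roles makes every statement match its speaker's type — contradiction.
So Arjun is a knave.
Consider Kofi. Suppose Kofi is a knave.
Then whichever role Tom has, Tom's statement has the wrong truth value — contradiction.
So Kofi is a knight.
With that fixed, Elif's statement is false, so Elif is a knave.
Consider Mina. Suppose Mina is a knight.
Then Kofi's statement comes out false, contradicting Kofi being a knight.
So Mina is a knave.
Consider Tom. Suppose Tom is a knave.
Then Mina's statement comes out true, contradicting Mina being a knave.
So Tom is a knight.

Arjun: knave, Kofi: knight, Mina: knave, Elif: knave, Tom: knight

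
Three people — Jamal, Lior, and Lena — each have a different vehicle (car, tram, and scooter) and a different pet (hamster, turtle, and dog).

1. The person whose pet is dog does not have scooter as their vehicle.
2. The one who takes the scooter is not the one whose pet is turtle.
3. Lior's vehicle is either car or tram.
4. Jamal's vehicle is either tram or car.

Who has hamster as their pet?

With clues 1–3, Lior is impossible for the one with pet hamster.
With clues 1–4, Jamal is impossible for the one with pet hamster.
That leaves Lena.

Lena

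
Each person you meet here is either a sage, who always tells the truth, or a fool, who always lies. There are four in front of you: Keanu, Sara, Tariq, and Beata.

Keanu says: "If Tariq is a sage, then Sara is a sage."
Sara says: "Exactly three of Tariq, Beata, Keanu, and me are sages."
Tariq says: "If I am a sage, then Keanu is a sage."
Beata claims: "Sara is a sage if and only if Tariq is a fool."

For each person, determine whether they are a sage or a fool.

Consider Keanu. Suppose Keanu is a fool.
Then whichever role Tariq has, Tariq's statement has the wrong truth value — contradiction.
So Keanu is a sage.
With that fixed, Tariq's statement is true, so Tariq is a sage.
Consider Sara. Suppose Sara is a fool.
Then Keanu's statement comes out false, contradicting Keanu being a sage.
So Sara is a sage.
With that fixed, Beata's statement is false, so Beata is a fool.

Keanu: sage, Sara: sage, Tariq: sage, Beata: fool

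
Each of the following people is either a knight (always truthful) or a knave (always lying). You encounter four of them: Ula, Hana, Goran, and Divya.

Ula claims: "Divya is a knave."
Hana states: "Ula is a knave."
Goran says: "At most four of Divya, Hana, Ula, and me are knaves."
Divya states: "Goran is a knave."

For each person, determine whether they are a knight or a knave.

Ula: knight, Hana: knave, Goran: knight, Divya: knave

Regardless of anyone's role, Goran's statement is true, so Goran is a knight.
With that fixed, Divya's statement is false, so Divya is a knave.
With that fixed, Ula's statement is true, so Ula is a knight.
With that fixed, Hana's statement is false, so Hana is a knave.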